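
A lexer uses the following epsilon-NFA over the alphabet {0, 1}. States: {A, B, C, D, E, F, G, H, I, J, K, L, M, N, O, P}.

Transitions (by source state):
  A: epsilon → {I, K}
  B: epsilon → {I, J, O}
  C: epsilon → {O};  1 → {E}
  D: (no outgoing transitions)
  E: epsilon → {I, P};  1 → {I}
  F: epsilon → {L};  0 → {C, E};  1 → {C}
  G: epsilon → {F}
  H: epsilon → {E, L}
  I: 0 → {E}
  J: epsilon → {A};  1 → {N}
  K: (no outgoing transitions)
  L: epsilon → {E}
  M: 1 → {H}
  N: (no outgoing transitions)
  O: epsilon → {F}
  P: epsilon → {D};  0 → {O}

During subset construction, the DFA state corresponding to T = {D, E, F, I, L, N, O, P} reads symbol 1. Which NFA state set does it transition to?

{C, D, E, F, I, L, O, P}

E on 1 → {I}.
F on 1 → {C}.
No 1-transition from D, I, L, N, O, P.
Union after reading 1: {C, I}.
Now take the epsilon-closure:
From C via epsilon: add O.
From O via epsilon: add F.
From F via epsilon: add L.
From L via epsilon: add E.
From E via epsilon: add P.
From P via epsilon: add D.
No new states can be added; the closed set is {C, D, E, F, I, L, O, P}.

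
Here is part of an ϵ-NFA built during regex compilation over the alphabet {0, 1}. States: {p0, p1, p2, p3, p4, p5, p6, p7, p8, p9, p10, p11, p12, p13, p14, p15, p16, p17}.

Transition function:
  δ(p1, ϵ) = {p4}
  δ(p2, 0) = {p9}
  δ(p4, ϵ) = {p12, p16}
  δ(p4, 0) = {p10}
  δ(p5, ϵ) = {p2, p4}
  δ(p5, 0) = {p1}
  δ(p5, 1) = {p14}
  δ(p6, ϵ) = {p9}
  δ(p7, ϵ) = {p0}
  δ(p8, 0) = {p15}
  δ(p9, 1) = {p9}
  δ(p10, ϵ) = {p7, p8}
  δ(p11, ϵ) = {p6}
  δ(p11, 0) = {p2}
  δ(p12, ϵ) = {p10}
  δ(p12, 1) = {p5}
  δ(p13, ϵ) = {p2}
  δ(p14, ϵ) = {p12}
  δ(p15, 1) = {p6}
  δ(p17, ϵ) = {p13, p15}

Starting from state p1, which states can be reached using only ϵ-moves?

Start with {p1}.
From p1 via ϵ: add p4.
From p4 via ϵ: add p12, p16.
From p12 via ϵ: add p10.
From p10 via ϵ: add p7, p8.
From p7 via ϵ: add p0.
No new states can be added; the closed set is {p0, p1, p4, p7, p8, p10, p12, p16}.

{p0, p1, p4, p7, p8, p10, p12, p16}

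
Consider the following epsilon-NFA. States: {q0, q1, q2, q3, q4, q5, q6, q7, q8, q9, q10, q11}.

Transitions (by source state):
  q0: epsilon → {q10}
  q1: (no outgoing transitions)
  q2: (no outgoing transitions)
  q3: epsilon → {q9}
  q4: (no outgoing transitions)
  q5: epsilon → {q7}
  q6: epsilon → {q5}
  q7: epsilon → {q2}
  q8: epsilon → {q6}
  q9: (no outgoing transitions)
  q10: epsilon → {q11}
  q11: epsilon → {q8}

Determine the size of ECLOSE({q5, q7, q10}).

7

Start with {q5, q7, q10}.
From q7 via epsilon: add q2.
From q10 via epsilon: add q11.
From q11 via epsilon: add q8.
From q8 via epsilon: add q6.
epsilon-closure = {q2, q5, q6, q7, q8, q10, q11}, which has 7 states.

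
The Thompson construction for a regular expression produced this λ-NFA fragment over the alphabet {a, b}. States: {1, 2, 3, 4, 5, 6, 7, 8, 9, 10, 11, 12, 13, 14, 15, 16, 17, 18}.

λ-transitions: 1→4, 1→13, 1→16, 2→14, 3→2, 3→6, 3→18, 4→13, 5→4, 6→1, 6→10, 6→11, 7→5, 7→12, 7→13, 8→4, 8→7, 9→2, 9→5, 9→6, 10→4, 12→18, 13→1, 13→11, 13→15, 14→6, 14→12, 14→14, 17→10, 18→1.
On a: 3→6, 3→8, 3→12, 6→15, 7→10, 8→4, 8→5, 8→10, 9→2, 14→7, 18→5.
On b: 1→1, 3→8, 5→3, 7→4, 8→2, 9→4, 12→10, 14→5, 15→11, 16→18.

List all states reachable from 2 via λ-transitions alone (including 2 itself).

Start with {2}.
From 2 via λ: add 14.
From 14 via λ: add 6, 12.
From 6 via λ: add 1, 10, 11.
From 12 via λ: add 18.
From 1 via λ: add 4, 13, 16.
From 13 via λ: add 15.
No new states can be added; the closed set is {1, 2, 4, 6, 10, 11, 12, 13, 14, 15, 16, 18}.

{1, 2, 4, 6, 10, 11, 12, 13, 14, 15, 16, 18}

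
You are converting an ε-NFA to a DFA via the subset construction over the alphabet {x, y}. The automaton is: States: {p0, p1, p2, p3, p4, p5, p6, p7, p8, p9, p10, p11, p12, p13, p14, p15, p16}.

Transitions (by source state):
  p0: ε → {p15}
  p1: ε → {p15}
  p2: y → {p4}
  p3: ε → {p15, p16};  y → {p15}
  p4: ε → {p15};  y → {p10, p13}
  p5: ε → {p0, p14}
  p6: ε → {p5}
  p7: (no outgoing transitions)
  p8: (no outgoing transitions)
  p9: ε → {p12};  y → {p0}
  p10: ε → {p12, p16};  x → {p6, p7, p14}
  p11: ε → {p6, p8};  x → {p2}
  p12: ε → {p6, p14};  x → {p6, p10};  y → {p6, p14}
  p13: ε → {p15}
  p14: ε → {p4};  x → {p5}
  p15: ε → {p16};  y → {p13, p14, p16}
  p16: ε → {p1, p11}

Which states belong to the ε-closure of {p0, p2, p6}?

Start with {p0, p2, p6}.
From p0 via ε: add p15.
From p6 via ε: add p5.
From p5 via ε: add p14.
From p15 via ε: add p16.
From p14 via ε: add p4.
From p16 via ε: add p1, p11.
From p11 via ε: add p8.
No new states can be added; the closed set is {p0, p1, p2, p4, p5, p6, p8, p11, p14, p15, p16}.

{p0, p1, p2, p4, p5, p6, p8, p11, p14, p15, p16}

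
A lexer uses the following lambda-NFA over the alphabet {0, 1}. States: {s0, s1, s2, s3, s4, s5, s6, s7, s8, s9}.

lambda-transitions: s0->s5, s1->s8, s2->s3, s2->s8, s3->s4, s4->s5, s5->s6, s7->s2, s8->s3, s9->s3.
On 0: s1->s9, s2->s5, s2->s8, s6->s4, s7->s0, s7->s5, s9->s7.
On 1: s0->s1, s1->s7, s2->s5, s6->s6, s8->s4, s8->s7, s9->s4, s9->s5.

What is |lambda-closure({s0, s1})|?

7

Start with {s0, s1}.
From s0 via lambda: add s5.
From s1 via lambda: add s8.
From s5 via lambda: add s6.
From s8 via lambda: add s3.
From s3 via lambda: add s4.
lambda-closure = {s0, s1, s3, s4, s5, s6, s8}, which has 7 states.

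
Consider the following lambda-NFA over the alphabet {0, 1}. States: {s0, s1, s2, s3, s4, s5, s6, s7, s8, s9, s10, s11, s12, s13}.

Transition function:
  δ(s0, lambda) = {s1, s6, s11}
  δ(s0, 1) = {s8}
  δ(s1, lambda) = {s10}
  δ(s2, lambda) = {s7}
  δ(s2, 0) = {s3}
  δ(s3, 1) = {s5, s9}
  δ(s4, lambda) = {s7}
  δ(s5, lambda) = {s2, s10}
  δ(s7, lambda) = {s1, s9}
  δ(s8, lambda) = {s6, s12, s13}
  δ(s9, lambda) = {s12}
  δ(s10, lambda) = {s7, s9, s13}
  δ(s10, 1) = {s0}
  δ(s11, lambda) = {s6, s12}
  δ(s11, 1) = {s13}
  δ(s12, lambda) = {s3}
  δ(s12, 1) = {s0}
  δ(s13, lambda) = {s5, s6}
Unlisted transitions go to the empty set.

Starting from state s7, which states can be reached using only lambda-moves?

{s1, s2, s3, s5, s6, s7, s9, s10, s12, s13}

Start with {s7}.
From s7 via lambda: add s1, s9.
From s1 via lambda: add s10.
From s9 via lambda: add s12.
From s10 via lambda: add s13.
From s12 via lambda: add s3.
From s13 via lambda: add s5, s6.
From s5 via lambda: add s2.
No new states can be added; the closed set is {s1, s2, s3, s5, s6, s7, s9, s10, s12, s13}.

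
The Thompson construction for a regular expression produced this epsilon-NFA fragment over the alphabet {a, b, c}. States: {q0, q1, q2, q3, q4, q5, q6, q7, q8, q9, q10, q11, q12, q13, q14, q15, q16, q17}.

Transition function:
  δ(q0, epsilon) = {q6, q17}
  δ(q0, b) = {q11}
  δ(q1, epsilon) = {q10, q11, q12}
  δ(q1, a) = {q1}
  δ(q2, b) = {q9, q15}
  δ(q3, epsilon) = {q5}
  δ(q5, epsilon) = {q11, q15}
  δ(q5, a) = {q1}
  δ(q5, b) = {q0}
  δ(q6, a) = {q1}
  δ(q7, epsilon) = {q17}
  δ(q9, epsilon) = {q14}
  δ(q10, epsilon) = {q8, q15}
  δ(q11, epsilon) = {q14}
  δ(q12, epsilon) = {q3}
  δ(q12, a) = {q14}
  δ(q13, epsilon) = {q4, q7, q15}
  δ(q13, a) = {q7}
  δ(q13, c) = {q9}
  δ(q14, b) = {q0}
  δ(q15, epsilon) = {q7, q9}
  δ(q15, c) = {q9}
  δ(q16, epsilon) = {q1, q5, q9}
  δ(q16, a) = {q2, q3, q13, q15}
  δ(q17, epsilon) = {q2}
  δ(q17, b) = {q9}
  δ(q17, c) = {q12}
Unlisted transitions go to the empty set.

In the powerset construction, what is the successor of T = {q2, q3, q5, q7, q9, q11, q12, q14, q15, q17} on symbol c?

{q2, q3, q5, q7, q9, q11, q12, q14, q15, q17}

q15 on c → {q9}.
q17 on c → {q12}.
No c-transition from q2, q3, q5, q7, q9, q11, q12, q14.
Union after reading c: {q9, q12}.
Now take the epsilon-closure:
From q9 via epsilon: add q14.
From q12 via epsilon: add q3.
From q3 via epsilon: add q5.
From q5 via epsilon: add q11, q15.
From q15 via epsilon: add q7.
From q7 via epsilon: add q17.
From q17 via epsilon: add q2.
No new states can be added; the closed set is {q2, q3, q5, q7, q9, q11, q12, q14, q15, q17}.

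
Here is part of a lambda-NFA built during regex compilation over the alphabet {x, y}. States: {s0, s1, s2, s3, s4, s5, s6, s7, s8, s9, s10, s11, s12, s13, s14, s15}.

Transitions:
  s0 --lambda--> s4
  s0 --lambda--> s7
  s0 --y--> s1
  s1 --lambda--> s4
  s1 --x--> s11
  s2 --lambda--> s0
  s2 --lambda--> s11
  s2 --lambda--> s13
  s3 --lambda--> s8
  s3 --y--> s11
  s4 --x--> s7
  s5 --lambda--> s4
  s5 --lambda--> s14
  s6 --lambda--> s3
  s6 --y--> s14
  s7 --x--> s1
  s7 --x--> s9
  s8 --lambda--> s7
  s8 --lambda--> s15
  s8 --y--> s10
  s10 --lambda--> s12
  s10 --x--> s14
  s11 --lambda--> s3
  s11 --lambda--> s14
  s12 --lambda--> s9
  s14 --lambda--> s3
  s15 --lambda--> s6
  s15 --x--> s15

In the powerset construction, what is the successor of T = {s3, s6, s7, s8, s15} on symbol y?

{s3, s6, s7, s8, s9, s10, s11, s12, s14, s15}

s3 on y → {s11}.
s6 on y → {s14}.
s8 on y → {s10}.
No y-transition from s7, s15.
Union after reading y: {s10, s11, s14}.
Now take the lambda-closure:
From s10 via lambda: add s12.
From s11 via lambda: add s3.
From s3 via lambda: add s8.
From s12 via lambda: add s9.
From s8 via lambda: add s7, s15.
From s15 via lambda: add s6.
No new states can be added; the closed set is {s3, s6, s7, s8, s9, s10, s11, s12, s14, s15}.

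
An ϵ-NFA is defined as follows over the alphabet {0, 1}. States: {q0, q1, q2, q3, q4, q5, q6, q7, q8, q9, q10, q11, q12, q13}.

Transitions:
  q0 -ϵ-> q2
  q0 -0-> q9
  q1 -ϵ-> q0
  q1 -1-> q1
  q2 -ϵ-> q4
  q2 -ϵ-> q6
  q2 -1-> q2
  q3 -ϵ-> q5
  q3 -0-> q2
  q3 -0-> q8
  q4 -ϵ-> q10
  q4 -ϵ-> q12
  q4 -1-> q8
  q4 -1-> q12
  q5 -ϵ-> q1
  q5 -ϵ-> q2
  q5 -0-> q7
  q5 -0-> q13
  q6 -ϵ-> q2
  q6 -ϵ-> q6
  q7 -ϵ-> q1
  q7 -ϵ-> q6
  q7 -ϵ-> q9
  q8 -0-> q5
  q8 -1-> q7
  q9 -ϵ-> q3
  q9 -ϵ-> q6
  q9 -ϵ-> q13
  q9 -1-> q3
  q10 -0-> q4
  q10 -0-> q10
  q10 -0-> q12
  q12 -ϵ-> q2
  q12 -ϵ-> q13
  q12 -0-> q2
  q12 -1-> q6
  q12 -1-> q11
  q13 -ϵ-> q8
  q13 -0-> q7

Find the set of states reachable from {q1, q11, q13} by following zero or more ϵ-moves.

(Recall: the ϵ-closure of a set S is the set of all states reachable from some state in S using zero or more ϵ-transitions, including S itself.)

Start with {q1, q11, q13}.
From q1 via ϵ: add q0.
From q13 via ϵ: add q8.
From q0 via ϵ: add q2.
From q2 via ϵ: add q4, q6.
From q4 via ϵ: add q10, q12.
No new states can be added; the closed set is {q0, q1, q2, q4, q6, q8, q10, q11, q12, q13}.

{q0, q1, q2, q4, q6, q8, q10, q11, q12, q13}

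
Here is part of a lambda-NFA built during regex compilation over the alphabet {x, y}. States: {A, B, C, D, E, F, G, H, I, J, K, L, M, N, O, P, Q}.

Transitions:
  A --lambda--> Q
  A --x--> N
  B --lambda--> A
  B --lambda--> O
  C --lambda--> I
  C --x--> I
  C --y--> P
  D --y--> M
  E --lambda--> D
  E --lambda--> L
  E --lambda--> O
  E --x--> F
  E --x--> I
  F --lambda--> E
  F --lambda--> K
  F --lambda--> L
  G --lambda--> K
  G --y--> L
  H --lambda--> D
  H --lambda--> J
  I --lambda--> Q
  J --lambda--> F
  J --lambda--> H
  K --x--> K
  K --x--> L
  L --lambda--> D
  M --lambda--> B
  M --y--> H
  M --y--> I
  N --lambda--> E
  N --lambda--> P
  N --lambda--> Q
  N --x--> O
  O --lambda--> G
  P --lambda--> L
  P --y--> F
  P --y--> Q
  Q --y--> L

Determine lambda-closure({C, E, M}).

Start with {C, E, M}.
From C via lambda: add I.
From E via lambda: add D, L, O.
From M via lambda: add B.
From B via lambda: add A.
From I via lambda: add Q.
From O via lambda: add G.
From G via lambda: add K.
No new states can be added; the closed set is {A, B, C, D, E, G, I, K, L, M, O, Q}.

{A, B, C, D, E, G, I, K, L, M, O, Q}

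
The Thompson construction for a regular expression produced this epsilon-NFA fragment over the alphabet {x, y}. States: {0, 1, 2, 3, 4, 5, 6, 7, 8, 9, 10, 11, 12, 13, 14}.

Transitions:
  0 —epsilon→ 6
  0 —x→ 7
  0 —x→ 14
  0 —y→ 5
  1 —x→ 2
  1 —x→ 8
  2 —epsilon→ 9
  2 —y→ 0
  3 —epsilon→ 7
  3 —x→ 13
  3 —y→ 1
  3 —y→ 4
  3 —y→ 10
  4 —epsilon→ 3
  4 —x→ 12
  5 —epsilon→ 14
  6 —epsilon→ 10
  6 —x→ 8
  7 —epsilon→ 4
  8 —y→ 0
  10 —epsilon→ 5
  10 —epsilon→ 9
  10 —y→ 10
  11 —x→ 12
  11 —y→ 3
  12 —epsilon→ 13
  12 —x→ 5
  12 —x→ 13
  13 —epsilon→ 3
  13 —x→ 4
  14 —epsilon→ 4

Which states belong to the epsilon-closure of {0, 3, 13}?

Start with {0, 3, 13}.
From 0 via epsilon: add 6.
From 3 via epsilon: add 7.
From 6 via epsilon: add 10.
From 7 via epsilon: add 4.
From 10 via epsilon: add 5, 9.
From 5 via epsilon: add 14.
No new states can be added; the closed set is {0, 3, 4, 5, 6, 7, 9, 10, 13, 14}.

{0, 3, 4, 5, 6, 7, 9, 10, 13, 14}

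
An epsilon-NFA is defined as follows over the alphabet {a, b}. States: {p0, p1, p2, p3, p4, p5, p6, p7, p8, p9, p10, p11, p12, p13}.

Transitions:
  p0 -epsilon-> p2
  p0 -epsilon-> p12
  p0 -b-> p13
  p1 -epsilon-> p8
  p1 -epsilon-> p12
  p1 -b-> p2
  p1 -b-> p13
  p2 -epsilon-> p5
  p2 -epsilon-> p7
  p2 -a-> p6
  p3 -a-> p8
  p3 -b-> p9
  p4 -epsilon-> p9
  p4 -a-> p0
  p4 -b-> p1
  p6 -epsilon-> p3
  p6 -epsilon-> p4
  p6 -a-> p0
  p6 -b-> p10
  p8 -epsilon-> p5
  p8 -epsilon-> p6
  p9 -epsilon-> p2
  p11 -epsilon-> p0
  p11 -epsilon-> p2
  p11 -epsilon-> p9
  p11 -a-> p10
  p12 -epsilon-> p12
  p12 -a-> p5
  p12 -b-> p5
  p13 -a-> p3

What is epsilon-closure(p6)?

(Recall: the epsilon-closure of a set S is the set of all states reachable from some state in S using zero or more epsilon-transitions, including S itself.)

Start with {p6}.
From p6 via epsilon: add p3, p4.
From p4 via epsilon: add p9.
From p9 via epsilon: add p2.
From p2 via epsilon: add p5, p7.
No new states can be added; the closed set is {p2, p3, p4, p5, p6, p7, p9}.

{p2, p3, p4, p5, p6, p7, p9}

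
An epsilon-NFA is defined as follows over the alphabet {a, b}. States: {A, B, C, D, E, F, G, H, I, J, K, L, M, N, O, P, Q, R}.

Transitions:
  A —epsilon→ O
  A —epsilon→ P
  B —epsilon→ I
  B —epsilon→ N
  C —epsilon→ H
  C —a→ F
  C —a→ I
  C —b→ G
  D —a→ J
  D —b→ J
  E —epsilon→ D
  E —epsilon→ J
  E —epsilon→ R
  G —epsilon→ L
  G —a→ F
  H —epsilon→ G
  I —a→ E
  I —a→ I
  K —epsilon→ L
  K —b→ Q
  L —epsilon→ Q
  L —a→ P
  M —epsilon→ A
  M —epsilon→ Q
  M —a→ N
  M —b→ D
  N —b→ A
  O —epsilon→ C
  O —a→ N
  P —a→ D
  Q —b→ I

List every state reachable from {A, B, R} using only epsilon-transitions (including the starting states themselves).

{A, B, C, G, H, I, L, N, O, P, Q, R}

Start with {A, B, R}.
From A via epsilon: add O, P.
From B via epsilon: add I, N.
From O via epsilon: add C.
From C via epsilon: add H.
From H via epsilon: add G.
From G via epsilon: add L.
From L via epsilon: add Q.
No new states can be added; the closed set is {A, B, C, G, H, I, L, N, O, P, Q, R}.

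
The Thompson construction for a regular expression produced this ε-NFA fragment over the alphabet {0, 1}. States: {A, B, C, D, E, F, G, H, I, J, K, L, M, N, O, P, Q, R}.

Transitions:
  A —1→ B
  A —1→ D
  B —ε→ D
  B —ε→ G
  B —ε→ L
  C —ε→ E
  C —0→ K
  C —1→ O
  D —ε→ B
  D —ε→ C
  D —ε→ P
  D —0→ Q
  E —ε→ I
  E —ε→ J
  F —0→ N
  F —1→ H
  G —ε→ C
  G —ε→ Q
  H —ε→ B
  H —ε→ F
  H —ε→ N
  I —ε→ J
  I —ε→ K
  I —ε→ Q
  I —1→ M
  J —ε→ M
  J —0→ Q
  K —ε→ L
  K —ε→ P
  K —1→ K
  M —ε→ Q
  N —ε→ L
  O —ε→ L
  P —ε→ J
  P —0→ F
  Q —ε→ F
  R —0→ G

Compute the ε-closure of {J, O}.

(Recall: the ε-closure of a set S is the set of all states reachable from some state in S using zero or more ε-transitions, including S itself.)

Start with {J, O}.
From J via ε: add M.
From O via ε: add L.
From M via ε: add Q.
From Q via ε: add F.
No new states can be added; the closed set is {F, J, L, M, O, Q}.

{F, J, L, M, O, Q}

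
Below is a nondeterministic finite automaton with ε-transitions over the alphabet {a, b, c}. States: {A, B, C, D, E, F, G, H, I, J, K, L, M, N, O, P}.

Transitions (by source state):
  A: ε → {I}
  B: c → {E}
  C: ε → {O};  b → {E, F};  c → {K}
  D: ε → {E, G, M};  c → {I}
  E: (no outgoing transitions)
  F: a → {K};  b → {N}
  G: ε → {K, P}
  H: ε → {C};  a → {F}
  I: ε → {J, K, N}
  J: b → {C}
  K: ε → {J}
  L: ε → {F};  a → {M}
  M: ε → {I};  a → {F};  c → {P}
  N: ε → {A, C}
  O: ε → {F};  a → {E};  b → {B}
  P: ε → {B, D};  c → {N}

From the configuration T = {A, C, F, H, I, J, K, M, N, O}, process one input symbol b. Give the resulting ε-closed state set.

{A, B, C, E, F, I, J, K, N, O}

C on b → {E, F}.
F on b → {N}.
J on b → {C}.
O on b → {B}.
No b-transition from A, H, I, K, M, N.
Union after reading b: {B, C, E, F, N}.
Now take the ε-closure:
From C via ε: add O.
From N via ε: add A.
From A via ε: add I.
From I via ε: add J, K.
No new states can be added; the closed set is {A, B, C, E, F, I, J, K, N, O}.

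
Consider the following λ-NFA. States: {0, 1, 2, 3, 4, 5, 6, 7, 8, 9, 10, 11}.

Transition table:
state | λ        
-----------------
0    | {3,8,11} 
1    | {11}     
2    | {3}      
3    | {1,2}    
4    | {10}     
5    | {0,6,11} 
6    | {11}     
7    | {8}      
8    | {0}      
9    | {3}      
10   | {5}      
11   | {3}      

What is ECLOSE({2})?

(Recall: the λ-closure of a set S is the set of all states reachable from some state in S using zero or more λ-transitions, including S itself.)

{1, 2, 3, 11}

Start with {2}.
From 2 via λ: add 3.
From 3 via λ: add 1.
From 1 via λ: add 11.
No new states can be added; the closed set is {1, 2, 3, 11}.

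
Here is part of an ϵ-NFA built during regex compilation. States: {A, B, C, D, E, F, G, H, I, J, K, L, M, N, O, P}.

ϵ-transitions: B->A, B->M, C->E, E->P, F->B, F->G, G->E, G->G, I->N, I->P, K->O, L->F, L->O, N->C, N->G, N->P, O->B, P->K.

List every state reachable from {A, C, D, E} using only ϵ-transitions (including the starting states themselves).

{A, B, C, D, E, K, M, O, P}

Start with {A, C, D, E}.
From E via ϵ: add P.
From P via ϵ: add K.
From K via ϵ: add O.
From O via ϵ: add B.
From B via ϵ: add M.
No new states can be added; the closed set is {A, B, C, D, E, K, M, O, P}.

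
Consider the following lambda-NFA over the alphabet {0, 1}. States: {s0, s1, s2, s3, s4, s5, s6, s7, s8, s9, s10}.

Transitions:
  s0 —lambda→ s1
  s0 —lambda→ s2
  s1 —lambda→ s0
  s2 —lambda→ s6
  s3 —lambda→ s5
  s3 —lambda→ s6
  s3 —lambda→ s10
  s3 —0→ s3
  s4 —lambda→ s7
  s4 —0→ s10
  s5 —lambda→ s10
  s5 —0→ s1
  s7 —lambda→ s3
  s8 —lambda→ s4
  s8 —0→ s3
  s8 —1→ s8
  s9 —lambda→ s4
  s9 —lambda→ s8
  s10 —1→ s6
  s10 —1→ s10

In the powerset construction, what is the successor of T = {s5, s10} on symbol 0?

s5 on 0 → {s1}.
No 0-transition from s10.
Union after reading 0: {s1}.
Now take the lambda-closure:
From s1 via lambda: add s0.
From s0 via lambda: add s2.
From s2 via lambda: add s6.
No new states can be added; the closed set is {s0, s1, s2, s6}.

{s0, s1, s2, s6}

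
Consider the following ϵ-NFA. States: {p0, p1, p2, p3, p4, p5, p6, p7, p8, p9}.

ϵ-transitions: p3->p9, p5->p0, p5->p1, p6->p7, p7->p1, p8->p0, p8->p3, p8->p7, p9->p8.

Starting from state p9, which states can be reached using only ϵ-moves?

Start with {p9}.
From p9 via ϵ: add p8.
From p8 via ϵ: add p0, p3, p7.
From p7 via ϵ: add p1.
No new states can be added; the closed set is {p0, p1, p3, p7, p8, p9}.

{p0, p1, p3, p7, p8, p9}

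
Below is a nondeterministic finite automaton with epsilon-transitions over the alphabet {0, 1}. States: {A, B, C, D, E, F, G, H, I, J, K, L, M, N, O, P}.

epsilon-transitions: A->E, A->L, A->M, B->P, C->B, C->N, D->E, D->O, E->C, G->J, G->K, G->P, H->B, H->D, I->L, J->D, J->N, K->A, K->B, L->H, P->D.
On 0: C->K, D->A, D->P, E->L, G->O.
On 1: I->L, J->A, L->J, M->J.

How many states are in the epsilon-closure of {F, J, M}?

Start with {F, J, M}.
From J via epsilon: add D, N.
From D via epsilon: add E, O.
From E via epsilon: add C.
From C via epsilon: add B.
From B via epsilon: add P.
epsilon-closure = {B, C, D, E, F, J, M, N, O, P}, which has 10 states.

10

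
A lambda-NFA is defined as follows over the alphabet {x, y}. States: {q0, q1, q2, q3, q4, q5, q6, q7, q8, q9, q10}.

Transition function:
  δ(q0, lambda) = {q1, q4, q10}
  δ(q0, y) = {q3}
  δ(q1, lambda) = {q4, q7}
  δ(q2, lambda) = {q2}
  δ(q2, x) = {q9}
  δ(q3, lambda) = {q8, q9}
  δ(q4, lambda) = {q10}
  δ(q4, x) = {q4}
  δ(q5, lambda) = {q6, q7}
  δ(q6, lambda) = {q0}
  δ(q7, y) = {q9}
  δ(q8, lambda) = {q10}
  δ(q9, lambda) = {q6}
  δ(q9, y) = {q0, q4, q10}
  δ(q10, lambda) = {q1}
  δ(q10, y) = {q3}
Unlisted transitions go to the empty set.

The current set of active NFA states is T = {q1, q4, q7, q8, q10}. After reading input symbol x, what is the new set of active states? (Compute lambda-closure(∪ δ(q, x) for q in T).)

{q1, q4, q7, q10}

q4 on x → {q4}.
No x-transition from q1, q7, q8, q10.
Union after reading x: {q4}.
Now take the lambda-closure:
From q4 via lambda: add q10.
From q10 via lambda: add q1.
From q1 via lambda: add q7.
No new states can be added; the closed set is {q1, q4, q7, q10}.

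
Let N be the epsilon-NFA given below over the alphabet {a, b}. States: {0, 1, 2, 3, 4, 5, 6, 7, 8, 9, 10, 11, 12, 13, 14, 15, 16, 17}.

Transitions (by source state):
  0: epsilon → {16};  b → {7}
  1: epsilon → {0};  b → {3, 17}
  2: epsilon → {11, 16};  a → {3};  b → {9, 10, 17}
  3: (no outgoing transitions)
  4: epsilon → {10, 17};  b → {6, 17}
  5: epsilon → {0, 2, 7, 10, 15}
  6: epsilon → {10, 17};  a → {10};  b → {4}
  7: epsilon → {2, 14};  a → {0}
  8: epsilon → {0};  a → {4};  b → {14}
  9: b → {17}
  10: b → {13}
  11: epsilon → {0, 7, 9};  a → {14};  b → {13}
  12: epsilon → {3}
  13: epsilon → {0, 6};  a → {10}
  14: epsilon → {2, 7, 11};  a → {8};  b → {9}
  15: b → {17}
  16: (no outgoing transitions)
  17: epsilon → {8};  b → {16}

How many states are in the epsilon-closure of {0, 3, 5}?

11

Start with {0, 3, 5}.
From 0 via epsilon: add 16.
From 5 via epsilon: add 2, 7, 10, 15.
From 2 via epsilon: add 11.
From 7 via epsilon: add 14.
From 11 via epsilon: add 9.
epsilon-closure = {0, 2, 3, 5, 7, 9, 10, 11, 14, 15, 16}, which has 11 states.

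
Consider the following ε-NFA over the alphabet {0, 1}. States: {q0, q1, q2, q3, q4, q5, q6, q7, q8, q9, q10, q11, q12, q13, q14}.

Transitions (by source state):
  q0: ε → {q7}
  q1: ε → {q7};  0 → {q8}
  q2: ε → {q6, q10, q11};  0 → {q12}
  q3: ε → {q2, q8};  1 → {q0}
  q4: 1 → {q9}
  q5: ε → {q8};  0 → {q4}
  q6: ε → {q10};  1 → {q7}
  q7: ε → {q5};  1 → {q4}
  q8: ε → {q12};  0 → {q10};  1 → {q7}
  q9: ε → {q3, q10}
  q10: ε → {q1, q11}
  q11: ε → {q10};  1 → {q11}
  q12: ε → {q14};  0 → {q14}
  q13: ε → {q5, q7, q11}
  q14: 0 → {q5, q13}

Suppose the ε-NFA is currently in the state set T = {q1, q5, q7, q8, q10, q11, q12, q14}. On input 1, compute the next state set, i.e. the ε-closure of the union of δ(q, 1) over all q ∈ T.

q7 on 1 → {q4}.
q8 on 1 → {q7}.
q11 on 1 → {q11}.
No 1-transition from q1, q5, q10, q12, q14.
Union after reading 1: {q4, q7, q11}.
Now take the ε-closure:
From q7 via ε: add q5.
From q11 via ε: add q10.
From q5 via ε: add q8.
From q10 via ε: add q1.
From q8 via ε: add q12.
From q12 via ε: add q14.
No new states can be added; the closed set is {q1, q4, q5, q7, q8, q10, q11, q12, q14}.

{q1, q4, q5, q7, q8, q10, q11, q12, q14}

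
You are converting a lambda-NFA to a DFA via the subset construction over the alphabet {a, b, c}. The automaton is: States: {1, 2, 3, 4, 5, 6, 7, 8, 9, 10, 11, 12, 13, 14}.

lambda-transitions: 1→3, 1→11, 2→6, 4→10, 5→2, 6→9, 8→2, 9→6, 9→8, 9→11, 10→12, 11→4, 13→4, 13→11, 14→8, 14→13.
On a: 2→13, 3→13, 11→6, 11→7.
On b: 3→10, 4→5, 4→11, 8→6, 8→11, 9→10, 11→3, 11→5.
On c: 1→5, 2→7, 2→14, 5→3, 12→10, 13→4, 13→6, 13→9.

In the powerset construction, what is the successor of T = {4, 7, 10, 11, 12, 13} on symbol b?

4 on b → {5, 11}.
11 on b → {3, 5}.
No b-transition from 7, 10, 12, 13.
Union after reading b: {3, 5, 11}.
Now take the lambda-closure:
From 5 via lambda: add 2.
From 11 via lambda: add 4.
From 2 via lambda: add 6.
From 4 via lambda: add 10.
From 6 via lambda: add 9.
From 10 via lambda: add 12.
From 9 via lambda: add 8.
No new states can be added; the closed set is {2, 3, 4, 5, 6, 8, 9, 10, 11, 12}.

{2, 3, 4, 5, 6, 8, 9, 10, 11, 12}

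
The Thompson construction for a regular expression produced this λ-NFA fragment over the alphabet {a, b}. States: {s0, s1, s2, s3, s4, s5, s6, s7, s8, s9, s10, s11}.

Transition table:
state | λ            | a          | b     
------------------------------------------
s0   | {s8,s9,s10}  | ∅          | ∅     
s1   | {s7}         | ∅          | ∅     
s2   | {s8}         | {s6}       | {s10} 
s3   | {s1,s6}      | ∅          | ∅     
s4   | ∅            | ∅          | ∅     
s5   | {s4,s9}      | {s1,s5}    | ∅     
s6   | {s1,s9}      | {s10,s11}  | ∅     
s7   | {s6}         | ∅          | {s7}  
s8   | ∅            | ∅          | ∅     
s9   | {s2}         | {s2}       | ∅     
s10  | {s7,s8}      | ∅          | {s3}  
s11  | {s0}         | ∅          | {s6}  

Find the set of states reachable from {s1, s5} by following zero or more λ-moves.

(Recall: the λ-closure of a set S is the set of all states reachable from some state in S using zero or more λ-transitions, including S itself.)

Start with {s1, s5}.
From s1 via λ: add s7.
From s5 via λ: add s4, s9.
From s7 via λ: add s6.
From s9 via λ: add s2.
From s2 via λ: add s8.
No new states can be added; the closed set is {s1, s2, s4, s5, s6, s7, s8, s9}.

{s1, s2, s4, s5, s6, s7, s8, s9}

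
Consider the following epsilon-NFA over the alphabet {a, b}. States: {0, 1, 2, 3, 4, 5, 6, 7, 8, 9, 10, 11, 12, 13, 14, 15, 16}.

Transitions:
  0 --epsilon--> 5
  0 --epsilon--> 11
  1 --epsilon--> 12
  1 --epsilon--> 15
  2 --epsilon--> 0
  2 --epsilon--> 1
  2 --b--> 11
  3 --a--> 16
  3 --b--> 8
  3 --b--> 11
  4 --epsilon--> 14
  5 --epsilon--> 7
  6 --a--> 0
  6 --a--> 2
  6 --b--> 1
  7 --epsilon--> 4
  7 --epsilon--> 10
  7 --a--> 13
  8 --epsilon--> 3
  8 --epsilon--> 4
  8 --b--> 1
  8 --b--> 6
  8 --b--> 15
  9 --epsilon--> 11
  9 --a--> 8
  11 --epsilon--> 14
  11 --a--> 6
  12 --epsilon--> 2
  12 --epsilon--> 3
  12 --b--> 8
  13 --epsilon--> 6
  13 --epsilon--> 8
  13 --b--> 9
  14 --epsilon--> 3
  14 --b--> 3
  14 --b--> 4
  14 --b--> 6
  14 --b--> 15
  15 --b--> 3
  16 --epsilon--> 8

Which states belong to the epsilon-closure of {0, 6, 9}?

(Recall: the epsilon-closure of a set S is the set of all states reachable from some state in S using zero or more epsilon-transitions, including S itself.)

Start with {0, 6, 9}.
From 0 via epsilon: add 5, 11.
From 5 via epsilon: add 7.
From 11 via epsilon: add 14.
From 7 via epsilon: add 4, 10.
From 14 via epsilon: add 3.
No new states can be added; the closed set is {0, 3, 4, 5, 6, 7, 9, 10, 11, 14}.

{0, 3, 4, 5, 6, 7, 9, 10, 11, 14}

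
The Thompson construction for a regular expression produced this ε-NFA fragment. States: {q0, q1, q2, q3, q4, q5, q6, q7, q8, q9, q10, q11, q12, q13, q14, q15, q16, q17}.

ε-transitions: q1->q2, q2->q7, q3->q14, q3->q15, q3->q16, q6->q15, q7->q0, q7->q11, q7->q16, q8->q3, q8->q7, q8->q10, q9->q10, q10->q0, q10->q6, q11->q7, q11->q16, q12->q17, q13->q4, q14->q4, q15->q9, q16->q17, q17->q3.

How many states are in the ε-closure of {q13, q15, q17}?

Start with {q13, q15, q17}.
From q13 via ε: add q4.
From q15 via ε: add q9.
From q17 via ε: add q3.
From q3 via ε: add q14, q16.
From q9 via ε: add q10.
From q10 via ε: add q0, q6.
ε-closure = {q0, q3, q4, q6, q9, q10, q13, q14, q15, q16, q17}, which has 11 states.

11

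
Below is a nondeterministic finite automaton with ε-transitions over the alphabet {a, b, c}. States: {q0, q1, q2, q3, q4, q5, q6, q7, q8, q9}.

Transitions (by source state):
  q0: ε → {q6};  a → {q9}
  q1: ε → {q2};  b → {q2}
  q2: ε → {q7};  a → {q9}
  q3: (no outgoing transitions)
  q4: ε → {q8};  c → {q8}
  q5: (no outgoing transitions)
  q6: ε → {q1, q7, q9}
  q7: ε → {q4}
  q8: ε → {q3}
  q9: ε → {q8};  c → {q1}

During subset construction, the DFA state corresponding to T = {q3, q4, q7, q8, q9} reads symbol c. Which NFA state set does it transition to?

{q1, q2, q3, q4, q7, q8}

q4 on c → {q8}.
q9 on c → {q1}.
No c-transition from q3, q7, q8.
Union after reading c: {q1, q8}.
Now take the ε-closure:
From q1 via ε: add q2.
From q8 via ε: add q3.
From q2 via ε: add q7.
From q7 via ε: add q4.
No new states can be added; the closed set is {q1, q2, q3, q4, q7, q8}.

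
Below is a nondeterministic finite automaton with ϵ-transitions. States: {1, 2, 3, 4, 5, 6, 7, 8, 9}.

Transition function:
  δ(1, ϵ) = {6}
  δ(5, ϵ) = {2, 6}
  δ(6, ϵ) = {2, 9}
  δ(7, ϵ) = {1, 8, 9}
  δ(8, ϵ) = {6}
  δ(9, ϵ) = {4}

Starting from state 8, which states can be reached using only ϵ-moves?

Start with {8}.
From 8 via ϵ: add 6.
From 6 via ϵ: add 2, 9.
From 9 via ϵ: add 4.
No new states can be added; the closed set is {2, 4, 6, 8, 9}.

{2, 4, 6, 8, 9}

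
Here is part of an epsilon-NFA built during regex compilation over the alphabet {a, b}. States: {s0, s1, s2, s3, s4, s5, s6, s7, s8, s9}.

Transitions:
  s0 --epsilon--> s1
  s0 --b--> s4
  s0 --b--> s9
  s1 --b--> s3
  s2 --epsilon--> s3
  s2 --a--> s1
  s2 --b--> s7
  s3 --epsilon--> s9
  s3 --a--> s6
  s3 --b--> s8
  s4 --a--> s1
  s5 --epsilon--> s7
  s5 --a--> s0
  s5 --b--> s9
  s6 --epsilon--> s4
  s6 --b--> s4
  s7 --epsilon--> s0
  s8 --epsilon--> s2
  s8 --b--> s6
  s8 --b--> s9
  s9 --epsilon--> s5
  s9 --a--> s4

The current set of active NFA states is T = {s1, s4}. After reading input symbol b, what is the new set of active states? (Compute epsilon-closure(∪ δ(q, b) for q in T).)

s1 on b → {s3}.
No b-transition from s4.
Union after reading b: {s3}.
Now take the epsilon-closure:
From s3 via epsilon: add s9.
From s9 via epsilon: add s5.
From s5 via epsilon: add s7.
From s7 via epsilon: add s0.
From s0 via epsilon: add s1.
No new states can be added; the closed set is {s0, s1, s3, s5, s7, s9}.

{s0, s1, s3, s5, s7, s9}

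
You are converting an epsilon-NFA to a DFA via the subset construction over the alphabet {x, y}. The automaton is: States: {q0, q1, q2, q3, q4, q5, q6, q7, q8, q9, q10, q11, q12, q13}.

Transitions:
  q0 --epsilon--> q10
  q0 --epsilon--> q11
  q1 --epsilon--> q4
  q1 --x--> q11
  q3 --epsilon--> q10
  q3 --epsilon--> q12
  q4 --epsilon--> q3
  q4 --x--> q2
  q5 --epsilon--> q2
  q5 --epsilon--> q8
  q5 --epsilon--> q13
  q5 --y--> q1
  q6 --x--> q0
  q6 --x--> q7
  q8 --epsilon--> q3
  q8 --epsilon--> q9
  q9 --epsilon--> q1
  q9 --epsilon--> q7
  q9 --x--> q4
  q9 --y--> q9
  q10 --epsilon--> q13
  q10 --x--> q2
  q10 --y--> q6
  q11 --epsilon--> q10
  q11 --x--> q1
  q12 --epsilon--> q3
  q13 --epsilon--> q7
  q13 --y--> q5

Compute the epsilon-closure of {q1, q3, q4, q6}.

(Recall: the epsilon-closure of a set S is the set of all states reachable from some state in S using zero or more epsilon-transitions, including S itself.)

Start with {q1, q3, q4, q6}.
From q3 via epsilon: add q10, q12.
From q10 via epsilon: add q13.
From q13 via epsilon: add q7.
No new states can be added; the closed set is {q1, q3, q4, q6, q7, q10, q12, q13}.

{q1, q3, q4, q6, q7, q10, q12, q13}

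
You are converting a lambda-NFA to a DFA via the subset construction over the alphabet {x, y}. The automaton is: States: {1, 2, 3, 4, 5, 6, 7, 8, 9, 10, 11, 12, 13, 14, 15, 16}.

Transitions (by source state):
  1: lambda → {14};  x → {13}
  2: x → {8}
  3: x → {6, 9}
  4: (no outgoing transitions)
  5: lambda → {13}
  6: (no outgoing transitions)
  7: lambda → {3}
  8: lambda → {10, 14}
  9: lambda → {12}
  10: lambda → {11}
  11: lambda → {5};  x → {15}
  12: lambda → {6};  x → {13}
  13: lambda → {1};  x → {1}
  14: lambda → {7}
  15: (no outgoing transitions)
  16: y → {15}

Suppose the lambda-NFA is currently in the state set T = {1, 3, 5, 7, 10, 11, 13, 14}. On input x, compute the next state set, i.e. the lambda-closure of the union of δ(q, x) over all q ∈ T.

1 on x → {13}.
3 on x → {6, 9}.
11 on x → {15}.
13 on x → {1}.
No x-transition from 5, 7, 10, 14.
Union after reading x: {1, 6, 9, 13, 15}.
Now take the lambda-closure:
From 1 via lambda: add 14.
From 9 via lambda: add 12.
From 14 via lambda: add 7.
From 7 via lambda: add 3.
No new states can be added; the closed set is {1, 3, 6, 7, 9, 12, 13, 14, 15}.

{1, 3, 6, 7, 9, 12, 13, 14, 15}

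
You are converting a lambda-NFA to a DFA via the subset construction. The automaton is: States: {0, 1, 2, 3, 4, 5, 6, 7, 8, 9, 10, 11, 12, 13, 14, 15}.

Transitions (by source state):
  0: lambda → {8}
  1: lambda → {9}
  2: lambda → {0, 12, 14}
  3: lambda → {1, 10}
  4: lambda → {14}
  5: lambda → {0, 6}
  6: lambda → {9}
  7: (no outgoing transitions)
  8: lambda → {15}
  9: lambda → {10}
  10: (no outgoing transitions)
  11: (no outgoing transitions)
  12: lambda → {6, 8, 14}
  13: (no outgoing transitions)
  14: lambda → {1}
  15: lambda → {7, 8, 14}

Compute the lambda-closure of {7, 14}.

Start with {7, 14}.
From 14 via lambda: add 1.
From 1 via lambda: add 9.
From 9 via lambda: add 10.
No new states can be added; the closed set is {1, 7, 9, 10, 14}.

{1, 7, 9, 10, 14}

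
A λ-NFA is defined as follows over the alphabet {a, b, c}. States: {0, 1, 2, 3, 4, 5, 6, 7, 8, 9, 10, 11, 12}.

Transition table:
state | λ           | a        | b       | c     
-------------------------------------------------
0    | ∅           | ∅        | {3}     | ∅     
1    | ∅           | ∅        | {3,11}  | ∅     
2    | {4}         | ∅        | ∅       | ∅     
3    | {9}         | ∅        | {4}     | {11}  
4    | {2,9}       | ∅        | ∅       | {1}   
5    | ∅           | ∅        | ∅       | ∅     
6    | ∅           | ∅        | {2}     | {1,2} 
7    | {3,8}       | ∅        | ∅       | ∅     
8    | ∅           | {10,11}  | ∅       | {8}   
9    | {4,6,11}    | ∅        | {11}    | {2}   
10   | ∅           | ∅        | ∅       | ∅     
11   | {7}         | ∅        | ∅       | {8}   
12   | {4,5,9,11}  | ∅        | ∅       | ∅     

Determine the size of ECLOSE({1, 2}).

Start with {1, 2}.
From 2 via λ: add 4.
From 4 via λ: add 9.
From 9 via λ: add 6, 11.
From 11 via λ: add 7.
From 7 via λ: add 3, 8.
λ-closure = {1, 2, 3, 4, 6, 7, 8, 9, 11}, which has 9 states.

9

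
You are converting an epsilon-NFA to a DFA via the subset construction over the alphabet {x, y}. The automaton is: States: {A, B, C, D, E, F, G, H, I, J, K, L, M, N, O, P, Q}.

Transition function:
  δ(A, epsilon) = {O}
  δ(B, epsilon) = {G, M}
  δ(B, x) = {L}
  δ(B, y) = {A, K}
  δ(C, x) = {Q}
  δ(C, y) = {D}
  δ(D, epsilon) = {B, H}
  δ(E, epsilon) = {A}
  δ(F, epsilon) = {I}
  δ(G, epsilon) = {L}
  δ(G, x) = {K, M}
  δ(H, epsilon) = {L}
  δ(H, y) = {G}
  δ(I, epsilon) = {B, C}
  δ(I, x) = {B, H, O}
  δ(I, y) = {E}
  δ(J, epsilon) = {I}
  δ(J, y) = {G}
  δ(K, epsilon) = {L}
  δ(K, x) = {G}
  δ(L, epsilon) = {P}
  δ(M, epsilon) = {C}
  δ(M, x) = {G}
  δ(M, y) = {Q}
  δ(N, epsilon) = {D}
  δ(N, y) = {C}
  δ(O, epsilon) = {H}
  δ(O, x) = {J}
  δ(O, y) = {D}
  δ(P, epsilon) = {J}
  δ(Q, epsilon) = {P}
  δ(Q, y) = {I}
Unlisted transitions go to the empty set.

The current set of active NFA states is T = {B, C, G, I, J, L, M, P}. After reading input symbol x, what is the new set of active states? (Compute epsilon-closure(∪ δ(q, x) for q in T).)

{B, C, G, H, I, J, K, L, M, O, P, Q}

B on x → {L}.
C on x → {Q}.
G on x → {K, M}.
I on x → {B, H, O}.
M on x → {G}.
No x-transition from J, L, P.
Union after reading x: {B, G, H, K, L, M, O, Q}.
Now take the epsilon-closure:
From L via epsilon: add P.
From M via epsilon: add C.
From P via epsilon: add J.
From J via epsilon: add I.
No new states can be added; the closed set is {B, C, G, H, I, J, K, L, M, O, P, Q}.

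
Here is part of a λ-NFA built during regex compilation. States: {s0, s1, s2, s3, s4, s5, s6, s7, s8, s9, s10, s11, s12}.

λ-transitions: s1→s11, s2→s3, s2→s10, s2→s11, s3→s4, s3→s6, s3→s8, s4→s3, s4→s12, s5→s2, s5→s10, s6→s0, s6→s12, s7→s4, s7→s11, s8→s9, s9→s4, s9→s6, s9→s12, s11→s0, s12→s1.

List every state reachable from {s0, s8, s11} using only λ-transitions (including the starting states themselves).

{s0, s1, s3, s4, s6, s8, s9, s11, s12}

Start with {s0, s8, s11}.
From s8 via λ: add s9.
From s9 via λ: add s4, s6, s12.
From s4 via λ: add s3.
From s12 via λ: add s1.
No new states can be added; the closed set is {s0, s1, s3, s4, s6, s8, s9, s11, s12}.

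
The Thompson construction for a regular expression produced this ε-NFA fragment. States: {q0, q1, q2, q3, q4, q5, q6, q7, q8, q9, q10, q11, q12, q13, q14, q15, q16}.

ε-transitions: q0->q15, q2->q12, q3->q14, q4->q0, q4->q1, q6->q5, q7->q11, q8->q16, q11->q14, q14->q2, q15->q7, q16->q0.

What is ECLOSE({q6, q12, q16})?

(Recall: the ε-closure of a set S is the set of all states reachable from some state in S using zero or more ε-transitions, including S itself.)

{q0, q2, q5, q6, q7, q11, q12, q14, q15, q16}

Start with {q6, q12, q16}.
From q6 via ε: add q5.
From q16 via ε: add q0.
From q0 via ε: add q15.
From q15 via ε: add q7.
From q7 via ε: add q11.
From q11 via ε: add q14.
From q14 via ε: add q2.
No new states can be added; the closed set is {q0, q2, q5, q6, q7, q11, q12, q14, q15, q16}.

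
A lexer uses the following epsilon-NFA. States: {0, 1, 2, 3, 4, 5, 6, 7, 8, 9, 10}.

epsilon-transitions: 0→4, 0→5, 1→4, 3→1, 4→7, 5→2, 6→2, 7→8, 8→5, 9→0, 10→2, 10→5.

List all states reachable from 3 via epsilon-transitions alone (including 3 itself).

Start with {3}.
From 3 via epsilon: add 1.
From 1 via epsilon: add 4.
From 4 via epsilon: add 7.
From 7 via epsilon: add 8.
From 8 via epsilon: add 5.
From 5 via epsilon: add 2.
No new states can be added; the closed set is {1, 2, 3, 4, 5, 7, 8}.

{1, 2, 3, 4, 5, 7, 8}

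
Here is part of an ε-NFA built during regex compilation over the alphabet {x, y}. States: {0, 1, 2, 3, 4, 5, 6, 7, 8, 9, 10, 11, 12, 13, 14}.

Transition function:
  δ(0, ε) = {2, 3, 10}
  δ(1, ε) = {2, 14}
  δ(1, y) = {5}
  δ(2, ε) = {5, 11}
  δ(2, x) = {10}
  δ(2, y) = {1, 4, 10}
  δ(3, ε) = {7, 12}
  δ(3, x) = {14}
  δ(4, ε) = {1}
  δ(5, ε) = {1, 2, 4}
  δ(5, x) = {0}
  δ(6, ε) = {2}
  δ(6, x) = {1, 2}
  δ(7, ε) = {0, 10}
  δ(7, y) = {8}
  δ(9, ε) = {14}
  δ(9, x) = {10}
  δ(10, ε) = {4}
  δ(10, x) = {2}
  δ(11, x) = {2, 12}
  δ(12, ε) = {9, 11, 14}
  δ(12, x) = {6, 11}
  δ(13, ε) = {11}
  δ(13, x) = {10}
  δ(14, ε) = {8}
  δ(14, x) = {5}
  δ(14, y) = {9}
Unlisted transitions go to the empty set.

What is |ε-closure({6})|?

8

Start with {6}.
From 6 via ε: add 2.
From 2 via ε: add 5, 11.
From 5 via ε: add 1, 4.
From 1 via ε: add 14.
From 14 via ε: add 8.
ε-closure = {1, 2, 4, 5, 6, 8, 11, 14}, which has 8 states.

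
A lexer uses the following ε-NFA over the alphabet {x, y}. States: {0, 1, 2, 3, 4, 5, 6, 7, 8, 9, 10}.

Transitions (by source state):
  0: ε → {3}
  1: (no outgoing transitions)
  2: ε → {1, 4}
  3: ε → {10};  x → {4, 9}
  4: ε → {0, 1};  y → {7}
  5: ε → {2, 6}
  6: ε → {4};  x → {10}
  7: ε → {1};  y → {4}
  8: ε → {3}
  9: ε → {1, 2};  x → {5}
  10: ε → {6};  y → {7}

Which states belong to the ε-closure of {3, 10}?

{0, 1, 3, 4, 6, 10}

Start with {3, 10}.
From 10 via ε: add 6.
From 6 via ε: add 4.
From 4 via ε: add 0, 1.
No new states can be added; the closed set is {0, 1, 3, 4, 6, 10}.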